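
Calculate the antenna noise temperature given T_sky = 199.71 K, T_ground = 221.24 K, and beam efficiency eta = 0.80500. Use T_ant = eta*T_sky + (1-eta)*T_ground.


T_ant = 0.80500 * 199.71 + (1 - 0.80500) * 221.24 = 203.9 K

203.9 K


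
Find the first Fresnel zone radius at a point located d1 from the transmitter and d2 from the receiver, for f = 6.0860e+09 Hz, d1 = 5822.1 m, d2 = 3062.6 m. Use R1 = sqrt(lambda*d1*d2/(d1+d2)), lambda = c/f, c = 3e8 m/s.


lambda = c / f = 3.0000e+08 / 6.0860e+09 = 0.04929346 m
R1 = sqrt(0.04929346 * 5822.1 * 3062.6 / (5822.1 + 3062.6)) = 9.946 m

9.946 m


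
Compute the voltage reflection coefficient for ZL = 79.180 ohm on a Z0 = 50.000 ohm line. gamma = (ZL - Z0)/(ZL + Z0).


gamma = (79.180 - 50.000) / (79.180 + 50.000) = 0.2259

0.2259


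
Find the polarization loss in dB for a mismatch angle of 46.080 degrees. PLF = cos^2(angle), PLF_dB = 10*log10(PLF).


PLF_linear = cos^2(46.080 deg) = 0.4811549
PLF_dB = 10 * log10(0.4811549) = -3.177 dB

-3.177 dB


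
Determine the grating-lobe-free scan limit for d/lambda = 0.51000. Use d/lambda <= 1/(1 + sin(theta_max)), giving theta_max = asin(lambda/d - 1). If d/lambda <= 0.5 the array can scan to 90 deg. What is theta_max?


lambda/d - 1 = 1/0.51000 - 1 = 0.9607843
theta_max = asin(0.9607843) = 73.90 deg

73.90 deg


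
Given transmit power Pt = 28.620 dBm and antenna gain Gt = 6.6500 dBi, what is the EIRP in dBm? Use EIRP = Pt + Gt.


EIRP = Pt + Gt = 28.620 + 6.6500 = 35.27 dBm

35.27 dBm


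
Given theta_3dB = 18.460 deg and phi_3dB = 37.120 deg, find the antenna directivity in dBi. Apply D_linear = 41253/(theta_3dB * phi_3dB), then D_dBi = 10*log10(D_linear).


D_linear = 41253 / (18.460 * 37.120) = 60.20269
D_dBi = 10 * log10(60.20269) = 17.80 dBi

17.80 dBi


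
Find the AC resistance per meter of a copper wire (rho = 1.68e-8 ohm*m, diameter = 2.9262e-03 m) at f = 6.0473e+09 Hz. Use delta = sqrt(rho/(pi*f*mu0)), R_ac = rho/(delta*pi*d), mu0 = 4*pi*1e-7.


delta = sqrt(1.68e-8 / (pi * 6.0473e+09 * 4*pi*1e-7)) = 8.388687e-07 m
R_ac = 1.68e-8 / (8.388687e-07 * pi * 2.9262e-03) = 2.179 ohm/m

2.179 ohm/m


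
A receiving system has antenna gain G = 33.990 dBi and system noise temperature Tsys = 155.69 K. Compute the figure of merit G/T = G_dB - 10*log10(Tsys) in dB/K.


G/T = 33.990 - 10*log10(155.69) = 33.990 - 21.92261 = 12.07 dB/K

12.07 dB/K


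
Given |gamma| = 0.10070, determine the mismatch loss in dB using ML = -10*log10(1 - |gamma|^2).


ML = -10 * log10(1 - 0.10070^2) = -10 * log10(0.98985951) = 0.04426 dB

0.04426 dB


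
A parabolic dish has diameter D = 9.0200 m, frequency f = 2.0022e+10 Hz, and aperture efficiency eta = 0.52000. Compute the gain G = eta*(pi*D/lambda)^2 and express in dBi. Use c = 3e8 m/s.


lambda = c / f = 3.0000e+08 / 2.0022e+10 = 0.01498352 m
G_linear = 0.52000 * (pi * 9.0200 / 0.01498352)^2 = 1.859895e+06
G_dBi = 10 * log10(1.859895e+06) = 62.69 dBi

62.69 dBi


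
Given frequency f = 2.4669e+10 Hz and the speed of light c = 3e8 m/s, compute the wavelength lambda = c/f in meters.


lambda = c / f = 3.0000e+08 / 2.4669e+10 = 0.01216 m

0.01216 m


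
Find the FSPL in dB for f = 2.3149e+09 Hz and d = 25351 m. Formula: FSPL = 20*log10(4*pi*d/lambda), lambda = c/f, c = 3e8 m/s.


lambda = c / f = 3.0000e+08 / 2.3149e+09 = 0.1295952 m
FSPL = 20 * log10(4*pi*25351/0.1295952) = 127.8 dB

127.8 dB


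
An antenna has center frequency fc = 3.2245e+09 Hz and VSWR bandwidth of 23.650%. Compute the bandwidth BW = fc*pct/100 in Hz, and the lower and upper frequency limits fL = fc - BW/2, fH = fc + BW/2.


BW = 3.2245e+09 * 23.650/100 = 7.625942e+08 Hz
fL = 3.2245e+09 - 7.625942e+08/2 = 2.843e+09 Hz
fH = 3.2245e+09 + 7.625942e+08/2 = 3.606e+09 Hz

BW=7.626e+08 Hz, fL=2.843e+09 Hz, fH=3.606e+09 Hz


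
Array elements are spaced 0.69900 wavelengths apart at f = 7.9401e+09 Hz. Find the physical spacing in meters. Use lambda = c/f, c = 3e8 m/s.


lambda = c / f = 3.0000e+08 / 7.9401e+09 = 0.03778290 m
d = 0.69900 * 0.03778290 = 0.02641 m

0.02641 m


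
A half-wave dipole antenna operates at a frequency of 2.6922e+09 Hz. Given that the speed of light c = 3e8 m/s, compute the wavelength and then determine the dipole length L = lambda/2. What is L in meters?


lambda = c / f = 3.0000e+08 / 2.6922e+09 = 0.1114330 m
L = lambda / 2 = 0.1114330 / 2 = 0.05572 m

0.05572 m


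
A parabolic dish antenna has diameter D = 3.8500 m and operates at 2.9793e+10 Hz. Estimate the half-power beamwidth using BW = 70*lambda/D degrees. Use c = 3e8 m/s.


lambda = c / f = 3.0000e+08 / 2.9793e+10 = 0.01006948 m
BW = 70 * 0.01006948 / 3.8500 = 0.1831 deg

0.1831 deg


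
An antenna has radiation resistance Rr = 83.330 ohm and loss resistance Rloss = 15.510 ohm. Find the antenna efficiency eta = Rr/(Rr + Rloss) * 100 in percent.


eta = 83.330 / (83.330 + 15.510) * 100 = 84.31%

84.31%


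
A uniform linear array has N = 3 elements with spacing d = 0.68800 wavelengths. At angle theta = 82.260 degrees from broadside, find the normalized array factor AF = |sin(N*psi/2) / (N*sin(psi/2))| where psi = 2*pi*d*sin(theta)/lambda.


psi = 2*pi*0.68800*sin(82.260 deg) = 4.283448 rad
AF = |sin(3*4.283448/2) / (3*sin(4.283448/2))| = 0.05606

0.05606


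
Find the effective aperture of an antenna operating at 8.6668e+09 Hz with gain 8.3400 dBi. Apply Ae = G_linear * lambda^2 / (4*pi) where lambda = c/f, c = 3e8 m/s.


lambda = c / f = 3.0000e+08 / 8.6668e+09 = 0.03461485 m
G_linear = 10^(8.3400/10) = 6.823387
Ae = G_linear * lambda^2 / (4*pi) = 6.823387 * 0.03461485^2 / (4*pi) = 6.506e-04 m^2

6.506e-04 m^2


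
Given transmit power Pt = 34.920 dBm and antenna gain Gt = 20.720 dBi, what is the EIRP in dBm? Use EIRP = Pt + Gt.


EIRP = Pt + Gt = 34.920 + 20.720 = 55.64 dBm

55.64 dBm


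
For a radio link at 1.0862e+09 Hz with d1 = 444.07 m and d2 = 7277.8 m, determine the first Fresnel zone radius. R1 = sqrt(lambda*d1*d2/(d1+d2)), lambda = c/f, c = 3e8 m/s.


lambda = c / f = 3.0000e+08 / 1.0862e+09 = 0.2761922 m
R1 = sqrt(0.2761922 * 444.07 * 7277.8 / (444.07 + 7277.8)) = 10.75 m

10.75 m


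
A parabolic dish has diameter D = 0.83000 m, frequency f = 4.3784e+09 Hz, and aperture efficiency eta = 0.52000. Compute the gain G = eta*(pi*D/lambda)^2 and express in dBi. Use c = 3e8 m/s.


lambda = c / f = 3.0000e+08 / 4.3784e+09 = 0.06851818 m
G_linear = 0.52000 * (pi * 0.83000 / 0.06851818)^2 = 753.0913
G_dBi = 10 * log10(753.0913) = 28.77 dBi

28.77 dBi


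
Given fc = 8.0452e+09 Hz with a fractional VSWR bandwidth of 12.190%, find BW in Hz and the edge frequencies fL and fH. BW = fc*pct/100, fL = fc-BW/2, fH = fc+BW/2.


BW = 8.0452e+09 * 12.190/100 = 9.807099e+08 Hz
fL = 8.0452e+09 - 9.807099e+08/2 = 7.555e+09 Hz
fH = 8.0452e+09 + 9.807099e+08/2 = 8.536e+09 Hz

BW=9.807e+08 Hz, fL=7.555e+09 Hz, fH=8.536e+09 Hz


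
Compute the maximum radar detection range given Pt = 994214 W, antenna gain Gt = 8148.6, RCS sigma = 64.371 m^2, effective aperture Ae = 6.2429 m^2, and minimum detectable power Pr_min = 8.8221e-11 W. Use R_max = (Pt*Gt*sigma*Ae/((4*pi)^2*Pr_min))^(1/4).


R^4 = 994214*8148.6*64.371*6.2429 / ((4*pi)^2 * 8.8221e-11) = 2.336941e+20
R_max = 2.336941e+20^0.25 = 123641 m

123641 m


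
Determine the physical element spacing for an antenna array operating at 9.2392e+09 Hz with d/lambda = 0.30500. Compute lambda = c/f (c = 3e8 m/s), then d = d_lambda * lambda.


lambda = c / f = 3.0000e+08 / 9.2392e+09 = 0.03247034 m
d = 0.30500 * 0.03247034 = 9.903e-03 m

9.903e-03 m


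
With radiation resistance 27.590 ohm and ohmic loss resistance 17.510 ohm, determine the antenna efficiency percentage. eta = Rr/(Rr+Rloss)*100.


eta = 27.590 / (27.590 + 17.510) * 100 = 61.18%

61.18%


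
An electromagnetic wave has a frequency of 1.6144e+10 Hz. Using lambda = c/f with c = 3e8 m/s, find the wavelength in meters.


lambda = c / f = 3.0000e+08 / 1.6144e+10 = 0.01858 m

0.01858 m


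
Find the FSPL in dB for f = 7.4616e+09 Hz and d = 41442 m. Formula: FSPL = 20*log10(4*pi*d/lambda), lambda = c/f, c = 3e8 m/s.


lambda = c / f = 3.0000e+08 / 7.4616e+09 = 0.04020585 m
FSPL = 20 * log10(4*pi*41442/0.04020585) = 142.2 dB

142.2 dB


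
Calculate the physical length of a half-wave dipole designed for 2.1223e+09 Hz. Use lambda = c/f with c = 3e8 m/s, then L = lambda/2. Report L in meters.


lambda = c / f = 3.0000e+08 / 2.1223e+09 = 0.1413561 m
L = lambda / 2 = 0.1413561 / 2 = 0.07068 m

0.07068 m


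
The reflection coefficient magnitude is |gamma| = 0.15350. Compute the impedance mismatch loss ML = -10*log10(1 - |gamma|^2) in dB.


ML = -10 * log10(1 - 0.15350^2) = -10 * log10(0.97643775) = 0.1036 dB

0.1036 dB


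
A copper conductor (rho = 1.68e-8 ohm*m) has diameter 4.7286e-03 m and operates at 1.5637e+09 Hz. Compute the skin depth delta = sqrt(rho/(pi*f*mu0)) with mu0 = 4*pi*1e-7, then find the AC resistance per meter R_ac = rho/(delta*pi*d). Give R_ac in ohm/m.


delta = sqrt(1.68e-8 / (pi * 1.5637e+09 * 4*pi*1e-7)) = 1.649674e-06 m
R_ac = 1.68e-8 / (1.649674e-06 * pi * 4.7286e-03) = 0.6855 ohm/m

0.6855 ohm/m


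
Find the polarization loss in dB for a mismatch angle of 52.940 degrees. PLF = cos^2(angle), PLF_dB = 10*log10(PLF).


PLF_linear = cos^2(52.940 deg) = 0.3631883
PLF_dB = 10 * log10(0.3631883) = -4.399 dB

-4.399 dB


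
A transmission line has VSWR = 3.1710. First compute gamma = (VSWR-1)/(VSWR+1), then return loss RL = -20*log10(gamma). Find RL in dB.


gamma = (3.1710 - 1) / (3.1710 + 1) = 0.5204987
RL = -20 * log10(0.5204987) = 5.672 dB

5.672 dB


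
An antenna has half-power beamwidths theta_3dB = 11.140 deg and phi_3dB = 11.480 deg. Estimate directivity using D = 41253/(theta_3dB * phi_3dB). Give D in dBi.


D_linear = 41253 / (11.140 * 11.480) = 322.5733
D_dBi = 10 * log10(322.5733) = 25.09 dBi

25.09 dBi


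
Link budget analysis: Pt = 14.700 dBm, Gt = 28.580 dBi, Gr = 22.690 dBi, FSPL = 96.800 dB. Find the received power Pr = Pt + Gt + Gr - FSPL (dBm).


Pr = 14.700 + 28.580 + 22.690 - 96.800 = -30.83 dBm

-30.83 dBm


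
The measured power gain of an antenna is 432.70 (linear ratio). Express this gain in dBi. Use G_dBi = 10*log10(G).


G_dBi = 10 * log10(432.70) = 26.36 dBi

26.36 dBi


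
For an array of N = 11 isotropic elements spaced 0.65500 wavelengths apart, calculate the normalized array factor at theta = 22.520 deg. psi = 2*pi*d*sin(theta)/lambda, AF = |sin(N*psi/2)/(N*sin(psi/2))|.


psi = 2*pi*0.65500*sin(22.520 deg) = 1.576256 rad
AF = |sin(11*1.576256/2) / (11*sin(1.576256/2))| = 0.08790

0.08790


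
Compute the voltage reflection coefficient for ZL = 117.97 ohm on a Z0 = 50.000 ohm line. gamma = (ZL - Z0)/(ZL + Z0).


gamma = (117.97 - 50.000) / (117.97 + 50.000) = 0.4047

0.4047


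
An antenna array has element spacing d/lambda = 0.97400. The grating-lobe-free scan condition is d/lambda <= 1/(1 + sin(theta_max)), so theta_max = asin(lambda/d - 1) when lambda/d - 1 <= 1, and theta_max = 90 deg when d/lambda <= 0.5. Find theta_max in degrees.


lambda/d - 1 = 1/0.97400 - 1 = 0.02669405
theta_max = asin(0.02669405) = 1.530 deg

1.530 deg


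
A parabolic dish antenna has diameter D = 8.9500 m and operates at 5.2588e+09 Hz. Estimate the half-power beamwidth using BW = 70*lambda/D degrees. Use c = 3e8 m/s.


lambda = c / f = 3.0000e+08 / 5.2588e+09 = 0.05704724 m
BW = 70 * 0.05704724 / 8.9500 = 0.4462 deg

0.4462 deg


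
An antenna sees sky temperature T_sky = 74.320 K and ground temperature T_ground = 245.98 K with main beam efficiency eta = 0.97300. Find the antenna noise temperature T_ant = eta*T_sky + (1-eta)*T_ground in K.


T_ant = 0.97300 * 74.320 + (1 - 0.97300) * 245.98 = 78.95 K

78.95 K


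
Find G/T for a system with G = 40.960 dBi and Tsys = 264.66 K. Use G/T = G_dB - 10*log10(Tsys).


G/T = 40.960 - 10*log10(264.66) = 40.960 - 24.22688 = 16.73 dB/K

16.73 dB/K


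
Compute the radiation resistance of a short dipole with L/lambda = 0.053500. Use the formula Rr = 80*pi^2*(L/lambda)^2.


Rr = 80 * pi^2 * (0.053500)^2 = 80 * 9.869604 * 2.862250e-03 = 2.260 ohm

2.260 ohm


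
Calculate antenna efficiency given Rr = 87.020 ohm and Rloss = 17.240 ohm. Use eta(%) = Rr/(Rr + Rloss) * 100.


eta = 87.020 / (87.020 + 17.240) * 100 = 83.46%

83.46%


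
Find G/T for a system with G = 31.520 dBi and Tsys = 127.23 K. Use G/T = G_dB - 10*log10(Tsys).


G/T = 31.520 - 10*log10(127.23) = 31.520 - 21.04590 = 10.47 dB/K

10.47 dB/K


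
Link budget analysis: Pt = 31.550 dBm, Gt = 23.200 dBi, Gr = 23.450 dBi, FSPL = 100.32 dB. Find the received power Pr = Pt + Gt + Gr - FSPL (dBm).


Pr = 31.550 + 23.200 + 23.450 - 100.32 = -22.12 dBm

-22.12 dBm


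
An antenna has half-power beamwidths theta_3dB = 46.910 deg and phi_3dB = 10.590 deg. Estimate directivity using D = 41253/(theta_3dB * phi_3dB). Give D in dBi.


D_linear = 41253 / (46.910 * 10.590) = 83.04130
D_dBi = 10 * log10(83.04130) = 19.19 dBi

19.19 dBi


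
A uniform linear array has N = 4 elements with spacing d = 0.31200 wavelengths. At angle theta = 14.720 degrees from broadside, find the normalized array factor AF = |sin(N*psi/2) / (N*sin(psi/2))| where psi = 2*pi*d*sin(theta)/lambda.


psi = 2*pi*0.31200*sin(14.720 deg) = 0.4981172 rad
AF = |sin(4*0.4981172/2) / (4*sin(0.4981172/2))| = 0.8514

0.8514


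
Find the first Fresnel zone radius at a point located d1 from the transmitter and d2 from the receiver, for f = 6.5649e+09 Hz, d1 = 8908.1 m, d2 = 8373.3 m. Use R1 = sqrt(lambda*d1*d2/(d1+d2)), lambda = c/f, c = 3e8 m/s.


lambda = c / f = 3.0000e+08 / 6.5649e+09 = 0.04569757 m
R1 = sqrt(0.04569757 * 8908.1 * 8373.3 / (8908.1 + 8373.3)) = 14.04 m

14.04 m


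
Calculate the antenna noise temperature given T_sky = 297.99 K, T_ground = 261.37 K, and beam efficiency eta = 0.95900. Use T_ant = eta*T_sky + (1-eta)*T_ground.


T_ant = 0.95900 * 297.99 + (1 - 0.95900) * 261.37 = 296.5 K

296.5 K


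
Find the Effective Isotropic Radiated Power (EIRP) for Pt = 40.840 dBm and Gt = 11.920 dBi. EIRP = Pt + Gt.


EIRP = Pt + Gt = 40.840 + 11.920 = 52.76 dBm

52.76 dBm


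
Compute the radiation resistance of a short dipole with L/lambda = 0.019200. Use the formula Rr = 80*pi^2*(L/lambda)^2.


Rr = 80 * pi^2 * (0.019200)^2 = 80 * 9.869604 * 3.686400e-04 = 0.2911 ohm

0.2911 ohm


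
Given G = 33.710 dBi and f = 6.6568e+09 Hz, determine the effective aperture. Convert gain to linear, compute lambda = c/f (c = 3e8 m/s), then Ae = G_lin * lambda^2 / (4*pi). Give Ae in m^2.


lambda = c / f = 3.0000e+08 / 6.6568e+09 = 0.04506670 m
G_linear = 10^(33.710/10) = 2349.633
Ae = G_linear * lambda^2 / (4*pi) = 2349.633 * 0.04506670^2 / (4*pi) = 0.3798 m^2

0.3798 m^2


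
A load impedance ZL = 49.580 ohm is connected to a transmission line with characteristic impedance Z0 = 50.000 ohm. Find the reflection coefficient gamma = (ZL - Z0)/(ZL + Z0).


gamma = (49.580 - 50.000) / (49.580 + 50.000) = -4.218e-03

-4.218e-03


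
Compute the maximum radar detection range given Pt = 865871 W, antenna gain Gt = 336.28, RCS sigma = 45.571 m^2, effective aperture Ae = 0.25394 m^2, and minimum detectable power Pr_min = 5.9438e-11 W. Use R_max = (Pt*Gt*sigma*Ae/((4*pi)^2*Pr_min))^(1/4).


R^4 = 865871*336.28*45.571*0.25394 / ((4*pi)^2 * 5.9438e-11) = 3.589963e+17
R_max = 3.589963e+17^0.25 = 24478 m

24478 m


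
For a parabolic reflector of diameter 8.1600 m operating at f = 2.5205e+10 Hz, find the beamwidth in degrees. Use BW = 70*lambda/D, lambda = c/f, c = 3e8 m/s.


lambda = c / f = 3.0000e+08 / 2.5205e+10 = 0.01190240 m
BW = 70 * 0.01190240 / 8.1600 = 0.1021 deg

0.1021 deg


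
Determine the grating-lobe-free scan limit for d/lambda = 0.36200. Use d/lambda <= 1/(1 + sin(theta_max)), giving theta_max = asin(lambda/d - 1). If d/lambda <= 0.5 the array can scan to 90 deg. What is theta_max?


lambda/d - 1 = 1/0.36200 - 1 = 1.762431 >= 1
d/lambda <= 0.5, so the array can scan to endfire without grating lobes: theta_max = 90 deg

90 deg


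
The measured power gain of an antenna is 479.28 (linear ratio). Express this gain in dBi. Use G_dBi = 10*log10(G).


G_dBi = 10 * log10(479.28) = 26.81 dBi

26.81 dBi


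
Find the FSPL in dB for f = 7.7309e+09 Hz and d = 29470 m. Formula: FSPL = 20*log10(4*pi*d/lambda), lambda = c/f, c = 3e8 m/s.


lambda = c / f = 3.0000e+08 / 7.7309e+09 = 0.03880531 m
FSPL = 20 * log10(4*pi*29470/0.03880531) = 139.6 dB

139.6 dB


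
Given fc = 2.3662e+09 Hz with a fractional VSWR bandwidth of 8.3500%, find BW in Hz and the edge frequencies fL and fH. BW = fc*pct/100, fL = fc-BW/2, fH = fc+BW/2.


BW = 2.3662e+09 * 8.3500/100 = 1.975777e+08 Hz
fL = 2.3662e+09 - 1.975777e+08/2 = 2.267e+09 Hz
fH = 2.3662e+09 + 1.975777e+08/2 = 2.465e+09 Hz

BW=1.976e+08 Hz, fL=2.267e+09 Hz, fH=2.465e+09 Hz


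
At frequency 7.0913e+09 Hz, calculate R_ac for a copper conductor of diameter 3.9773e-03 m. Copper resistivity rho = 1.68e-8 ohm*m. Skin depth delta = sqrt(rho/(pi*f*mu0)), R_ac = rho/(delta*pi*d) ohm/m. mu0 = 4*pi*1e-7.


delta = sqrt(1.68e-8 / (pi * 7.0913e+09 * 4*pi*1e-7)) = 7.746613e-07 m
R_ac = 1.68e-8 / (7.746613e-07 * pi * 3.9773e-03) = 1.736 ohm/m

1.736 ohm/m


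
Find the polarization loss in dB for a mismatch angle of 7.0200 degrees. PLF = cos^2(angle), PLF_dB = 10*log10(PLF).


PLF_linear = cos^2(7.0200 deg) = 0.9850633
PLF_dB = 10 * log10(0.9850633) = -0.06536 dB

-0.06536 dB


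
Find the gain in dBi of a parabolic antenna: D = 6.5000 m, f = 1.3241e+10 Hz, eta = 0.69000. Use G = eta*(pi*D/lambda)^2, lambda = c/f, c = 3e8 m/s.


lambda = c / f = 3.0000e+08 / 1.3241e+10 = 0.02265690 m
G_linear = 0.69000 * (pi * 6.5000 / 0.02265690)^2 = 560498.7
G_dBi = 10 * log10(560498.7) = 57.49 dBi

57.49 dBi


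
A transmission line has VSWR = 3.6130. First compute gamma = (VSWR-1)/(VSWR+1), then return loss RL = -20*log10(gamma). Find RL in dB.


gamma = (3.6130 - 1) / (3.6130 + 1) = 0.5664427
RL = -20 * log10(0.5664427) = 4.937 dB

4.937 dB


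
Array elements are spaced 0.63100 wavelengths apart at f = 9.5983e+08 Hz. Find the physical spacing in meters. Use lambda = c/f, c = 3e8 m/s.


lambda = c / f = 3.0000e+08 / 9.5983e+08 = 0.3125553 m
d = 0.63100 * 0.3125553 = 0.1972 m

0.1972 m


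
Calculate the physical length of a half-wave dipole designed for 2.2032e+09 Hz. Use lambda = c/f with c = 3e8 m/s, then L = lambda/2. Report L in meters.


lambda = c / f = 3.0000e+08 / 2.2032e+09 = 0.1361656 m
L = lambda / 2 = 0.1361656 / 2 = 0.06808 m

0.06808 m


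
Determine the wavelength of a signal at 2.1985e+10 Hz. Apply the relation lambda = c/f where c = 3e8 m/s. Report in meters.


lambda = c / f = 3.0000e+08 / 2.1985e+10 = 0.01365 m

0.01365 m


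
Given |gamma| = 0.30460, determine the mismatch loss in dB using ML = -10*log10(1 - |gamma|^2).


ML = -10 * log10(1 - 0.30460^2) = -10 * log10(0.90721884) = 0.4229 dB

0.4229 dB


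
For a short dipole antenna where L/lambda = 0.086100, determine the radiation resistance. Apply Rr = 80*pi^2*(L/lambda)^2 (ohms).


Rr = 80 * pi^2 * (0.086100)^2 = 80 * 9.869604 * 7.413210e-03 = 5.853 ohm

5.853 ohm


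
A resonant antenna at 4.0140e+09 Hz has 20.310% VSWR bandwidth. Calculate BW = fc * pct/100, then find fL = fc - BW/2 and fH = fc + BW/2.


BW = 4.0140e+09 * 20.310/100 = 8.152434e+08 Hz
fL = 4.0140e+09 - 8.152434e+08/2 = 3.606e+09 Hz
fH = 4.0140e+09 + 8.152434e+08/2 = 4.422e+09 Hz

BW=8.152e+08 Hz, fL=3.606e+09 Hz, fH=4.422e+09 Hz


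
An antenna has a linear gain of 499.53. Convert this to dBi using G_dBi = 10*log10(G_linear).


G_dBi = 10 * log10(499.53) = 26.99 dBi

26.99 dBi


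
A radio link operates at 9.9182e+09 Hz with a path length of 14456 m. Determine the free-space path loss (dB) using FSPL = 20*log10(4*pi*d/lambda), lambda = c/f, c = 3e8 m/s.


lambda = c / f = 3.0000e+08 / 9.9182e+09 = 0.03024742 m
FSPL = 20 * log10(4*pi*14456/0.03024742) = 135.6 dB

135.6 dB


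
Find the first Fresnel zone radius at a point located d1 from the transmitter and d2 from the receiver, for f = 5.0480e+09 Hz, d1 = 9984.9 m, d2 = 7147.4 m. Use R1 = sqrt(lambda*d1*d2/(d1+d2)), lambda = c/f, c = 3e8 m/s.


lambda = c / f = 3.0000e+08 / 5.0480e+09 = 0.05942948 m
R1 = sqrt(0.05942948 * 9984.9 * 7147.4 / (9984.9 + 7147.4)) = 15.73 m

15.73 m


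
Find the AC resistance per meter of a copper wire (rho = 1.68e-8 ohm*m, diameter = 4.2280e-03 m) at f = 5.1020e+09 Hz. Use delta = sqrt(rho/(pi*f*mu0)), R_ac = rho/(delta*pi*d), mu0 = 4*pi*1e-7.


delta = sqrt(1.68e-8 / (pi * 5.1020e+09 * 4*pi*1e-7)) = 9.132813e-07 m
R_ac = 1.68e-8 / (9.132813e-07 * pi * 4.2280e-03) = 1.385 ohm/m

1.385 ohm/m


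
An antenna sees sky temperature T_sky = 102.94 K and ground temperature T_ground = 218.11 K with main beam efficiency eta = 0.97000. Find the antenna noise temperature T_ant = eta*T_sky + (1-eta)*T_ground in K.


T_ant = 0.97000 * 102.94 + (1 - 0.97000) * 218.11 = 106.4 K

106.4 K


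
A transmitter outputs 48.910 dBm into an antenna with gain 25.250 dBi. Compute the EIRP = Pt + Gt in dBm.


EIRP = Pt + Gt = 48.910 + 25.250 = 74.16 dBm

74.16 dBm


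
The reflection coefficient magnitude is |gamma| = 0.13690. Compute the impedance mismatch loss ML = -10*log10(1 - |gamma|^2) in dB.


ML = -10 * log10(1 - 0.13690^2) = -10 * log10(0.98125839) = 0.08217 dB

0.08217 dB


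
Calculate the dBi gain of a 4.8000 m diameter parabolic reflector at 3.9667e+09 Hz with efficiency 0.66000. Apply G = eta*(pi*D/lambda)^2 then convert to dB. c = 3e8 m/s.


lambda = c / f = 3.0000e+08 / 3.9667e+09 = 0.07562962 m
G_linear = 0.66000 * (pi * 4.8000 / 0.07562962)^2 = 26238.70
G_dBi = 10 * log10(26238.70) = 44.19 dBi

44.19 dBi


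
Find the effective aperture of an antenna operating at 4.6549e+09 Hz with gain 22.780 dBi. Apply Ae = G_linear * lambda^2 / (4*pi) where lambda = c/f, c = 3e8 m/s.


lambda = c / f = 3.0000e+08 / 4.6549e+09 = 0.06444822 m
G_linear = 10^(22.780/10) = 189.6706
Ae = G_linear * lambda^2 / (4*pi) = 189.6706 * 0.06444822^2 / (4*pi) = 0.06269 m^2

0.06269 m^2


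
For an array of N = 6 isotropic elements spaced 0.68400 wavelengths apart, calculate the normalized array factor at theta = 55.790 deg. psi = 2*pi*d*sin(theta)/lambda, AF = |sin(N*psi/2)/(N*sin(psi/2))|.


psi = 2*pi*0.68400*sin(55.790 deg) = 3.554121 rad
AF = |sin(6*3.554121/2) / (6*sin(3.554121/2))| = 0.1609

0.1609


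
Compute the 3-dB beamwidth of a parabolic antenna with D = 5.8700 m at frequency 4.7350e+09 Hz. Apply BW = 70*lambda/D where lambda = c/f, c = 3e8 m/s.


lambda = c / f = 3.0000e+08 / 4.7350e+09 = 0.06335797 m
BW = 70 * 0.06335797 / 5.8700 = 0.7555 deg

0.7555 deg


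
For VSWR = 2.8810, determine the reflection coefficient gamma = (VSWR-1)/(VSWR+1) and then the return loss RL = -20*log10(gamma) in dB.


gamma = (2.8810 - 1) / (2.8810 + 1) = 0.4846689
RL = -20 * log10(0.4846689) = 6.291 dB

6.291 dB


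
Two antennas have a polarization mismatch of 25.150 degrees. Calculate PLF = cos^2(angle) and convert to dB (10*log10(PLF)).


PLF_linear = cos^2(25.150 deg) = 0.8193839
PLF_dB = 10 * log10(0.8193839) = -0.8651 dB

-0.8651 dB


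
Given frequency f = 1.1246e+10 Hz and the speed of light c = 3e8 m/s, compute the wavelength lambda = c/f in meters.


lambda = c / f = 3.0000e+08 / 1.1246e+10 = 0.02668 m

0.02668 m


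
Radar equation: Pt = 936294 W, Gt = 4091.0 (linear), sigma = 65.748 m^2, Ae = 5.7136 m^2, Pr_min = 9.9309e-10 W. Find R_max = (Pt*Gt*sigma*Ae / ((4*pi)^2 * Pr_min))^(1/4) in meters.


R^4 = 936294*4091.0*65.748*5.7136 / ((4*pi)^2 * 9.9309e-10) = 9.175416e+18
R_max = 9.175416e+18^0.25 = 55037 m

55037 m


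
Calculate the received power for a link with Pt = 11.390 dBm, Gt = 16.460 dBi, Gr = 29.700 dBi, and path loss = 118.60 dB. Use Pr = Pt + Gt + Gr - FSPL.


Pr = 11.390 + 16.460 + 29.700 - 118.60 = -61.05 dBm

-61.05 dBm


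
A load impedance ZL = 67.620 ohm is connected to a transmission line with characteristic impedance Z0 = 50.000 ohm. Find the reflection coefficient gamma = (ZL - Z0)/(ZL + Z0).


gamma = (67.620 - 50.000) / (67.620 + 50.000) = 0.1498

0.1498


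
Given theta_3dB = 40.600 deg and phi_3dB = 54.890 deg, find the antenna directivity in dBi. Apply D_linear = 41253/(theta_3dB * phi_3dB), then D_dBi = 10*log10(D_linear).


D_linear = 41253 / (40.600 * 54.890) = 18.51127
D_dBi = 10 * log10(18.51127) = 12.67 dBi

12.67 dBi


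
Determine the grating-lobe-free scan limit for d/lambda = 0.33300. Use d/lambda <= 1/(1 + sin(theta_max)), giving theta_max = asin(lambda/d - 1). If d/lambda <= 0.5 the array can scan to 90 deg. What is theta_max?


lambda/d - 1 = 1/0.33300 - 1 = 2.003003 >= 1
d/lambda <= 0.5, so the array can scan to endfire without grating lobes: theta_max = 90 deg

90 deg


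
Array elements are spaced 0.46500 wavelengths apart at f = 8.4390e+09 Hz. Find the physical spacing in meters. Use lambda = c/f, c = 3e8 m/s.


lambda = c / f = 3.0000e+08 / 8.4390e+09 = 0.03554924 m
d = 0.46500 * 0.03554924 = 0.01653 m

0.01653 m


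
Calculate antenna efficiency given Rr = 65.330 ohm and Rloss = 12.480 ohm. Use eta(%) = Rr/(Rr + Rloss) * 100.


eta = 65.330 / (65.330 + 12.480) * 100 = 83.96%

83.96%


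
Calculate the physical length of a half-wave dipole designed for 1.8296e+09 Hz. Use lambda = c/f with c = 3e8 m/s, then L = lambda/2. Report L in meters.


lambda = c / f = 3.0000e+08 / 1.8296e+09 = 0.1639703 m
L = lambda / 2 = 0.1639703 / 2 = 0.08199 m

0.08199 m


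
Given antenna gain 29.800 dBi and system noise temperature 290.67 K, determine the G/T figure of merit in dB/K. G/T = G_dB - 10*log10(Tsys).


G/T = 29.800 - 10*log10(290.67) = 29.800 - 24.63400 = 5.166 dB/K

5.166 dB/K


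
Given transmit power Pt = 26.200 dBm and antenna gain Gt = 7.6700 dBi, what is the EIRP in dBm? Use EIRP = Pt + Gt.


EIRP = Pt + Gt = 26.200 + 7.6700 = 33.87 dBm

33.87 dBm


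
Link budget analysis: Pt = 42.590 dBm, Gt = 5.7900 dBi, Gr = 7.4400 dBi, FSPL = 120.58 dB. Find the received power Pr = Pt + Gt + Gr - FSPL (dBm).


Pr = 42.590 + 5.7900 + 7.4400 - 120.58 = -64.76 dBm

-64.76 dBm


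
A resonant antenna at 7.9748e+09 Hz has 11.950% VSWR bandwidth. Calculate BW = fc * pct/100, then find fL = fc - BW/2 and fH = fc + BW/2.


BW = 7.9748e+09 * 11.950/100 = 9.529886e+08 Hz
fL = 7.9748e+09 - 9.529886e+08/2 = 7.498e+09 Hz
fH = 7.9748e+09 + 9.529886e+08/2 = 8.451e+09 Hz

BW=9.530e+08 Hz, fL=7.498e+09 Hz, fH=8.451e+09 Hz


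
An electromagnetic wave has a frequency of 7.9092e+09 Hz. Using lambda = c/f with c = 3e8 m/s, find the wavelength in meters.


lambda = c / f = 3.0000e+08 / 7.9092e+09 = 0.03793 m

0.03793 m


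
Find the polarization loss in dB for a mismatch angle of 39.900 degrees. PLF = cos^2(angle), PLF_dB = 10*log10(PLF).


PLF_linear = cos^2(39.900 deg) = 0.5885424
PLF_dB = 10 * log10(0.5885424) = -2.302 dB

-2.302 dB


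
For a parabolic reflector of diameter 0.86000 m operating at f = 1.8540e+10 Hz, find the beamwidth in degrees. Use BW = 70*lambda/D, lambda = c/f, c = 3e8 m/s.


lambda = c / f = 3.0000e+08 / 1.8540e+10 = 0.01618123 m
BW = 70 * 0.01618123 / 0.86000 = 1.317 deg

1.317 deg


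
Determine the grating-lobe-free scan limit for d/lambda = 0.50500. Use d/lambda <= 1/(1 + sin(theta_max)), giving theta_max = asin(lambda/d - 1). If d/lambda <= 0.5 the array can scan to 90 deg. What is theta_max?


lambda/d - 1 = 1/0.50500 - 1 = 0.9801980
theta_max = asin(0.9801980) = 78.58 deg

78.58 deg


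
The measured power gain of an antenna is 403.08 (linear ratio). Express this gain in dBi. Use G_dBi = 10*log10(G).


G_dBi = 10 * log10(403.08) = 26.05 dBi

26.05 dBi


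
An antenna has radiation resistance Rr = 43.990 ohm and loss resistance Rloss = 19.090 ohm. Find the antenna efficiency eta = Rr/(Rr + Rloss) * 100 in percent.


eta = 43.990 / (43.990 + 19.090) * 100 = 69.74%

69.74%


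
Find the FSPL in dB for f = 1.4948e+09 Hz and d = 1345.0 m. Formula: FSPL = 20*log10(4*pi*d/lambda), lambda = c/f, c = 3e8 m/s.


lambda = c / f = 3.0000e+08 / 1.4948e+09 = 0.2006957 m
FSPL = 20 * log10(4*pi*1345.0/0.2006957) = 98.51 dB

98.51 dB


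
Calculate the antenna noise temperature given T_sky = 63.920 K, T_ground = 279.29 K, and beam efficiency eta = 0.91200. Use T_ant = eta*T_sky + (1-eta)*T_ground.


T_ant = 0.91200 * 63.920 + (1 - 0.91200) * 279.29 = 82.87 K

82.87 K


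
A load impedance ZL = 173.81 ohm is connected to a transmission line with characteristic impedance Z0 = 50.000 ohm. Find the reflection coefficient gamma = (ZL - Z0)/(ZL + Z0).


gamma = (173.81 - 50.000) / (173.81 + 50.000) = 0.5532

0.5532


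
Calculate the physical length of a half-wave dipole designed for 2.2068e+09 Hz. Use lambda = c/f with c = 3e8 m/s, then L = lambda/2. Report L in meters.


lambda = c / f = 3.0000e+08 / 2.2068e+09 = 0.1359434 m
L = lambda / 2 = 0.1359434 / 2 = 0.06797 m

0.06797 m


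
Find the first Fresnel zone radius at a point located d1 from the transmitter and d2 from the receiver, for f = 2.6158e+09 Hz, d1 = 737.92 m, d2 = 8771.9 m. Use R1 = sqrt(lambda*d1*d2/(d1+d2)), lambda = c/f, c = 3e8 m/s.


lambda = c / f = 3.0000e+08 / 2.6158e+09 = 0.1146877 m
R1 = sqrt(0.1146877 * 737.92 * 8771.9 / (737.92 + 8771.9)) = 8.835 m

8.835 m


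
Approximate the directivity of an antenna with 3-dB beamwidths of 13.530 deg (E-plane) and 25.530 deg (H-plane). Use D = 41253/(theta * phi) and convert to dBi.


D_linear = 41253 / (13.530 * 25.530) = 119.4282
D_dBi = 10 * log10(119.4282) = 20.77 dBi

20.77 dBi


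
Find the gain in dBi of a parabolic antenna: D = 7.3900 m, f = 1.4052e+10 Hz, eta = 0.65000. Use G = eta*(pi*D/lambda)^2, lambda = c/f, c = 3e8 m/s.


lambda = c / f = 3.0000e+08 / 1.4052e+10 = 0.02134927 m
G_linear = 0.65000 * (pi * 7.3900 / 0.02134927)^2 = 768662.9
G_dBi = 10 * log10(768662.9) = 58.86 dBi

58.86 dBi


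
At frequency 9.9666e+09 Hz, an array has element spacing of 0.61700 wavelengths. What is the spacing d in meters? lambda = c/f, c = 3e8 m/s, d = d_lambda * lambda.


lambda = c / f = 3.0000e+08 / 9.9666e+09 = 0.03010054 m
d = 0.61700 * 0.03010054 = 0.01857 m

0.01857 m


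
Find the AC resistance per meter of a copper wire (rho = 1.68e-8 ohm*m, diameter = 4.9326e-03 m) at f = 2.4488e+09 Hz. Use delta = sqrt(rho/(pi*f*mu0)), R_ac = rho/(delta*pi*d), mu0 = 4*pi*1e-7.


delta = sqrt(1.68e-8 / (pi * 2.4488e+09 * 4*pi*1e-7)) = 1.318251e-06 m
R_ac = 1.68e-8 / (1.318251e-06 * pi * 4.9326e-03) = 0.8224 ohm/m

0.8224 ohm/m


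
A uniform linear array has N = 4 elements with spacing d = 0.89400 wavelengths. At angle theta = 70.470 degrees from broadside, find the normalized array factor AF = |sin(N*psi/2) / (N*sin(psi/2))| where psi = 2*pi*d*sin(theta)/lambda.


psi = 2*pi*0.89400*sin(70.470 deg) = 5.293993 rad
AF = |sin(4*5.293993/2) / (4*sin(5.293993/2))| = 0.4835

0.4835


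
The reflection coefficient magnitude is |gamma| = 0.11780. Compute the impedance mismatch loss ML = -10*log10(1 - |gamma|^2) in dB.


ML = -10 * log10(1 - 0.11780^2) = -10 * log10(0.98612316) = 0.06069 dB

0.06069 dB


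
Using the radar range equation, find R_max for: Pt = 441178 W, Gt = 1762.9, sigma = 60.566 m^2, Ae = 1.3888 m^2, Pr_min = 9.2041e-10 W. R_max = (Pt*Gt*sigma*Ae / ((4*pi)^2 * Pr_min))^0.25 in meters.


R^4 = 441178*1762.9*60.566*1.3888 / ((4*pi)^2 * 9.2041e-10) = 4.501001e+17
R_max = 4.501001e+17^0.25 = 25902 m

25902 m


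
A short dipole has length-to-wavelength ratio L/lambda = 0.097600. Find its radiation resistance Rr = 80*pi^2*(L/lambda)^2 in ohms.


Rr = 80 * pi^2 * (0.097600)^2 = 80 * 9.869604 * 9.525760e-03 = 7.521 ohm

7.521 ohm


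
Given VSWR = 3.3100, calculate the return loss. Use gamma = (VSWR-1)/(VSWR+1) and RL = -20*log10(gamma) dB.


gamma = (3.3100 - 1) / (3.3100 + 1) = 0.5359629
RL = -20 * log10(0.5359629) = 5.417 dB

5.417 dB


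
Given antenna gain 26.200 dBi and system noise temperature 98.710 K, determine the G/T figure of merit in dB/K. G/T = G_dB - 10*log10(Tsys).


G/T = 26.200 - 10*log10(98.710) = 26.200 - 19.94361 = 6.256 dB/K

6.256 dB/K


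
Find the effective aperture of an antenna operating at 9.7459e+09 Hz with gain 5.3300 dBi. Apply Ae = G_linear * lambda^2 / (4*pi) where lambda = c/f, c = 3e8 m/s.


lambda = c / f = 3.0000e+08 / 9.7459e+09 = 0.03078218 m
G_linear = 10^(5.3300/10) = 3.411929
Ae = G_linear * lambda^2 / (4*pi) = 3.411929 * 0.03078218^2 / (4*pi) = 2.573e-04 m^2

2.573e-04 m^2


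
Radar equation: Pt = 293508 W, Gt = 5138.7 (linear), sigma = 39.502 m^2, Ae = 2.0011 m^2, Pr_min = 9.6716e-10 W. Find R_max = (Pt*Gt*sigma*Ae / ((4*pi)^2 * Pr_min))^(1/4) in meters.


R^4 = 293508*5138.7*39.502*2.0011 / ((4*pi)^2 * 9.6716e-10) = 7.806260e+17
R_max = 7.806260e+17^0.25 = 29724 m

29724 m


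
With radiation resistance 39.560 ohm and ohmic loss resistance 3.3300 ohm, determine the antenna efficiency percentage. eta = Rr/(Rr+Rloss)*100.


eta = 39.560 / (39.560 + 3.3300) * 100 = 92.24%

92.24%


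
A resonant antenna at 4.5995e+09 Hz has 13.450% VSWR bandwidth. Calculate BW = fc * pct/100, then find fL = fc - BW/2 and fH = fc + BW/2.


BW = 4.5995e+09 * 13.450/100 = 6.186328e+08 Hz
fL = 4.5995e+09 - 6.186328e+08/2 = 4.290e+09 Hz
fH = 4.5995e+09 + 6.186328e+08/2 = 4.909e+09 Hz

BW=6.186e+08 Hz, fL=4.290e+09 Hz, fH=4.909e+09 Hz


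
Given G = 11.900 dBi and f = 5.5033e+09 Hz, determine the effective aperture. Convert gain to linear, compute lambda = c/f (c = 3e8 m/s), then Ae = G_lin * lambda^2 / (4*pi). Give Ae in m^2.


lambda = c / f = 3.0000e+08 / 5.5033e+09 = 0.05451275 m
G_linear = 10^(11.900/10) = 15.48817
Ae = G_linear * lambda^2 / (4*pi) = 15.48817 * 0.05451275^2 / (4*pi) = 3.663e-03 m^2

3.663e-03 m^2


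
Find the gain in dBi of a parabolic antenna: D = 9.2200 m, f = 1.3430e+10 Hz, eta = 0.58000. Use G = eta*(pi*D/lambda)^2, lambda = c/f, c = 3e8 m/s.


lambda = c / f = 3.0000e+08 / 1.3430e+10 = 0.02233805 m
G_linear = 0.58000 * (pi * 9.2200 / 0.02233805)^2 = 975212.1
G_dBi = 10 * log10(975212.1) = 59.89 dBi

59.89 dBi


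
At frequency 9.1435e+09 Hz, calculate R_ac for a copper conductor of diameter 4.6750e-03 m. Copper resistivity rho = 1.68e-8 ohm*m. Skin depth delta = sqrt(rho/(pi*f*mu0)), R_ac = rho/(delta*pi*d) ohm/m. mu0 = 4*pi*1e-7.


delta = sqrt(1.68e-8 / (pi * 9.1435e+09 * 4*pi*1e-7)) = 6.822107e-07 m
R_ac = 1.68e-8 / (6.822107e-07 * pi * 4.6750e-03) = 1.677 ohm/m

1.677 ohm/m


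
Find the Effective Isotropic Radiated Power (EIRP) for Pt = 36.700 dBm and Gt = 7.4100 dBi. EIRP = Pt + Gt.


EIRP = Pt + Gt = 36.700 + 7.4100 = 44.11 dBm

44.11 dBm


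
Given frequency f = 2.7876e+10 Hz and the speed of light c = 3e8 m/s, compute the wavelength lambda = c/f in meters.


lambda = c / f = 3.0000e+08 / 2.7876e+10 = 0.01076 m

0.01076 m


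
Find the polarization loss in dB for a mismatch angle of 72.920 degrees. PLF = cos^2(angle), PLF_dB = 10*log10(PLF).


PLF_linear = cos^2(72.920 deg) = 0.08626361
PLF_dB = 10 * log10(0.08626361) = -10.64 dB

-10.64 dB


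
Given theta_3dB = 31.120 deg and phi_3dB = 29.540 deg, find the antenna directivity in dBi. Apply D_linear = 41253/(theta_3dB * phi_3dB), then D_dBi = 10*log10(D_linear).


D_linear = 41253 / (31.120 * 29.540) = 44.87510
D_dBi = 10 * log10(44.87510) = 16.52 dBi

16.52 dBi


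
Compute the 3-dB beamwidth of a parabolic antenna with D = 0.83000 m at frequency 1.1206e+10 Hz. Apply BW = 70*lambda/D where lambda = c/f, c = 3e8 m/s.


lambda = c / f = 3.0000e+08 / 1.1206e+10 = 0.02677137 m
BW = 70 * 0.02677137 / 0.83000 = 2.258 deg

2.258 deg


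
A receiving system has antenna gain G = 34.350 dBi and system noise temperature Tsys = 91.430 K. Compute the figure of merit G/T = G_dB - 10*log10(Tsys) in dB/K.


G/T = 34.350 - 10*log10(91.430) = 34.350 - 19.61089 = 14.74 dB/K

14.74 dB/K


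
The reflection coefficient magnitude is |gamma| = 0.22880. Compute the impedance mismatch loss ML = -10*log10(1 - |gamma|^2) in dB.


ML = -10 * log10(1 - 0.22880^2) = -10 * log10(0.94765056) = 0.2335 dB

0.2335 dB


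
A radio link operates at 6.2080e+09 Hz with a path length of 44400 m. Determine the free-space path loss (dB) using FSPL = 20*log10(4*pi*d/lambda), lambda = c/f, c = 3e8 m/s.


lambda = c / f = 3.0000e+08 / 6.2080e+09 = 0.04832474 m
FSPL = 20 * log10(4*pi*44400/0.04832474) = 141.2 dB

141.2 dB


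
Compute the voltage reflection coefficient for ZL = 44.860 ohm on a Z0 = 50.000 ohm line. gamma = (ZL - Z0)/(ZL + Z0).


gamma = (44.860 - 50.000) / (44.860 + 50.000) = -0.05419

-0.05419


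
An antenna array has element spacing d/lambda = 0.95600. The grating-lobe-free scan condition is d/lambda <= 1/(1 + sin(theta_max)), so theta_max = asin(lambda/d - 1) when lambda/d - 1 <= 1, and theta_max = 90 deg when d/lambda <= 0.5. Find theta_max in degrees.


lambda/d - 1 = 1/0.95600 - 1 = 0.04602510
theta_max = asin(0.04602510) = 2.638 deg

2.638 deg


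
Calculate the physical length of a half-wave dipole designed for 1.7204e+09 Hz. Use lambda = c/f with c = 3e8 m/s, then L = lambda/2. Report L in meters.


lambda = c / f = 3.0000e+08 / 1.7204e+09 = 0.1743781 m
L = lambda / 2 = 0.1743781 / 2 = 0.08719 m

0.08719 m


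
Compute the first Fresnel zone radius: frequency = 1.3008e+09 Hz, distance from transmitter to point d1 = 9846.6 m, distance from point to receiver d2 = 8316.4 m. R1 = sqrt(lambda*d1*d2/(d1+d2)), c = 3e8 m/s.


lambda = c / f = 3.0000e+08 / 1.3008e+09 = 0.2306273 m
R1 = sqrt(0.2306273 * 9846.6 * 8316.4 / (9846.6 + 8316.4)) = 32.25 m

32.25 m


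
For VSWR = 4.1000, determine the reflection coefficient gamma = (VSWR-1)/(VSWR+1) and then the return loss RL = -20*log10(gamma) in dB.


gamma = (4.1000 - 1) / (4.1000 + 1) = 0.6078431
RL = -20 * log10(0.6078431) = 4.324 dB

4.324 dB


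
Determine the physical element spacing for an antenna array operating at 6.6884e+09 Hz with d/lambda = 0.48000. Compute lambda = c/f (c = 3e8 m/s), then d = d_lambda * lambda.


lambda = c / f = 3.0000e+08 / 6.6884e+09 = 0.04485378 m
d = 0.48000 * 0.04485378 = 0.02153 m

0.02153 m


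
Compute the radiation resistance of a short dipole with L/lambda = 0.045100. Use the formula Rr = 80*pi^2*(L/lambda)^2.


Rr = 80 * pi^2 * (0.045100)^2 = 80 * 9.869604 * 2.034010e-03 = 1.606 ohm

1.606 ohm


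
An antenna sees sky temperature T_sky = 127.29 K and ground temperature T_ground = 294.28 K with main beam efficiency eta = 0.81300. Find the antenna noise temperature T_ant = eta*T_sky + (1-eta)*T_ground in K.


T_ant = 0.81300 * 127.29 + (1 - 0.81300) * 294.28 = 158.5 K

158.5 K


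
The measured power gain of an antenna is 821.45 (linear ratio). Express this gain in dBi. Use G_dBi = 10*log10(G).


G_dBi = 10 * log10(821.45) = 29.15 dBi

29.15 dBi


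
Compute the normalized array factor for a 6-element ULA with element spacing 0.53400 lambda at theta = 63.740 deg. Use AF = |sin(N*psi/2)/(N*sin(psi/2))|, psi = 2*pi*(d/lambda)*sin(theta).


psi = 2*pi*0.53400*sin(63.740 deg) = 3.008947 rad
AF = |sin(6*3.008947/2) / (6*sin(3.008947/2))| = 0.06473

0.06473


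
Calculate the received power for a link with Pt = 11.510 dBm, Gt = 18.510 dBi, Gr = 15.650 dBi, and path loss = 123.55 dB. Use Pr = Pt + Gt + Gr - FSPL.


Pr = 11.510 + 18.510 + 15.650 - 123.55 = -77.88 dBm

-77.88 dBm


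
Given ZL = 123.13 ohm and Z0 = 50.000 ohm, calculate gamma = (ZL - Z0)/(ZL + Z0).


gamma = (123.13 - 50.000) / (123.13 + 50.000) = 0.4224

0.4224


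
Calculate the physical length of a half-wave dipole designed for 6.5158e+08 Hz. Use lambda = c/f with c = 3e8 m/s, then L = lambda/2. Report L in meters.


lambda = c / f = 3.0000e+08 / 6.5158e+08 = 0.4604193 m
L = lambda / 2 = 0.4604193 / 2 = 0.2302 m

0.2302 m
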